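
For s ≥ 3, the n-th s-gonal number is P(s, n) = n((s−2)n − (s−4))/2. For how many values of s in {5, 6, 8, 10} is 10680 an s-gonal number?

s = 5: P(5, 84) = 10542 and P(5, 85) = 10795; 10680 is not s-gonal.
s = 6: P(6, 73) = 10585 and P(6, 74) = 10878; 10680 is not s-gonal.
s = 8: P(8, 60) = 10680. ✓
s = 10: P(10, 52) = 10660 and P(10, 53) = 11077; 10680 is not s-gonal.
Hits: s ∈ {8} → 1.

1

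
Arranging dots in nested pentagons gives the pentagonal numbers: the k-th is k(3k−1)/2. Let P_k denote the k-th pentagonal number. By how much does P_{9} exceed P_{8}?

25

Consecutive pentagonal numbers differ by 3n − 2: here 3·9 − 2 = 25.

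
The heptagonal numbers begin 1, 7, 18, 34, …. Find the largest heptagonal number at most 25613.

Solve n(5n−3)/2 ≤ 25613 for integer n.
n = 101 gives 25351 ≤ 25613, while n = 102 gives 25857 > 25613; so the answer is 25351.

25351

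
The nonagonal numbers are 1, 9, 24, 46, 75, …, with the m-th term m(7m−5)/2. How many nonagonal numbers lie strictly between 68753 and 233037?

The n-th nonagonal number is n(7n−5)/2.
Smallest index with value > 68753: n = 141 (giving 69231).
Largest index with value < 233037: n = 258 (giving 232329).
Indices 141 through 258: 118 terms.

118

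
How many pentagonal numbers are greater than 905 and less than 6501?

41

The n-th pentagonal number is n(3n−1)/2.
Smallest index with value > 905: n = 25 (giving 925).
Largest index with value < 6501: n = 65 (giving 6305).
Indices 25 through 65: 41 terms.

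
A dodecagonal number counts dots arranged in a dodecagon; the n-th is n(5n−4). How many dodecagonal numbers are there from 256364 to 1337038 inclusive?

The n-th dodecagonal number is n(5n−4).
Smallest index with value ≥ 256364: n = 227 (giving 256737).
Largest index with value ≤ 1337038: n = 517 (giving 1334377).
Indices 227 through 517: 291 terms.

291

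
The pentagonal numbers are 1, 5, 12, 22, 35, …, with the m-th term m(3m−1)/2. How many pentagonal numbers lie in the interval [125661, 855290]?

The n-th pentagonal number is n(3n−1)/2.
Smallest index with value ≥ 125661: n = 290 (giving 126005).
Largest index with value ≤ 855290: n = 755 (giving 854660).
Indices 290 through 755: 466 terms.

466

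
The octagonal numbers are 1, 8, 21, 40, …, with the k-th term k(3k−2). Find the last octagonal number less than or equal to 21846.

21505

Solve n(3n−2) ≤ 21846 for integer n.
n = 85 gives 21505 ≤ 21846, while n = 86 gives 22016 > 21846; so the answer is 21505.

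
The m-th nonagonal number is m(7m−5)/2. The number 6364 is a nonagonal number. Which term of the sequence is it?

43

Set n(7n−5)/2 = 6364, giving 7n² − 5n − 12728 = 0.
The discriminant is 25 + 56·6364 = 356409, and √356409 = 597.
So n = (5 + 597) / 14 = 602/14 = 43.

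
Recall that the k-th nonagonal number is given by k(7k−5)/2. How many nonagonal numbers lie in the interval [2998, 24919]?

55

The n-th nonagonal number is n(7n−5)/2.
Smallest index with value ≥ 2998: n = 30 (giving 3075).
Largest index with value ≤ 24919: n = 84 (giving 24486).
Indices 30 through 84: 55 terms.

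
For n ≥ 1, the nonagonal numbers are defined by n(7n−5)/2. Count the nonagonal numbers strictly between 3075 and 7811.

The n-th nonagonal number is n(7n−5)/2.
Smallest index with value > 3075: n = 31 (giving 3286).
Largest index with value < 7811: n = 47 (giving 7614).
Indices 31 through 47: 17 terms.

17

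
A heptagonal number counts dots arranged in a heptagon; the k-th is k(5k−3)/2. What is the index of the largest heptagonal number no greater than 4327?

Solve n(5n−3)/2 ≤ 4327 for integer n.
n = 41 gives 4141 ≤ 4327, while n = 42 gives 4347 > 4327; so the answer is index 41.

41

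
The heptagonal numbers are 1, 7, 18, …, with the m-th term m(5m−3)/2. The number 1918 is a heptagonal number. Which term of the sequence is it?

28

Set n(5n−3)/2 = 1918, giving 5n² − 3n − 3836 = 0.
So n = (3 + 277) / 10 = 280/10 = 28.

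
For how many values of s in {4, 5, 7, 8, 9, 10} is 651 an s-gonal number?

s = 4: P(4, 25) = 625 and P(4, 26) = 676; 651 is not s-gonal.
s = 5: P(5, 21) = 651. ✓
s = 7: P(7, 16) = 616 and P(7, 17) = 697; 651 is not s-gonal.
s = 8: P(8, 15) = 645 and P(8, 16) = 736; 651 is not s-gonal.
s = 9: P(9, 14) = 651. ✓
s = 10: P(10, 13) = 637 and P(10, 14) = 742; 651 is not s-gonal.
Hits: s ∈ {5, 9} → 2.

2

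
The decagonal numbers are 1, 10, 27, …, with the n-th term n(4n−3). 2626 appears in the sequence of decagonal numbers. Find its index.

26

Set n(4n−3) = 2626, giving 4n² − 3n − 2626 = 0.
So n = (3 + 205) / 8 = 208/8 = 26.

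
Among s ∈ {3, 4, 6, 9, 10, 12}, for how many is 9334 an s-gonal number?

s = 3: P(3, 136) = 9316 and P(3, 137) = 9453; 9334 is not s-gonal.
s = 4: P(4, 96) = 9216 and P(4, 97) = 9409; 9334 is not s-gonal.
s = 6: P(6, 68) = 9180 and P(6, 69) = 9453; 9334 is not s-gonal.
s = 9: P(9, 52) = 9334. ✓
s = 10: P(10, 48) = 9072 and P(10, 49) = 9457; 9334 is not s-gonal.
s = 12: P(12, 43) = 9073 and P(12, 44) = 9504; 9334 is not s-gonal.
Hits: s ∈ {9} → 1.

1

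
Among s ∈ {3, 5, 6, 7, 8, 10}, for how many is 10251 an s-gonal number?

s = 3: P(3, 142) = 10153 and P(3, 143) = 10296; 10251 is not s-gonal.
s = 5: P(5, 82) = 10045 and P(5, 83) = 10292; 10251 is not s-gonal.
s = 6: P(6, 71) = 10011 and P(6, 72) = 10296; 10251 is not s-gonal.
s = 7: P(7, 64) = 10144 and P(7, 65) = 10465; 10251 is not s-gonal.
s = 8: P(8, 58) = 9976 and P(8, 59) = 10325; 10251 is not s-gonal.
s = 10: P(10, 51) = 10251. ✓
Hits: s ∈ {10} → 1.

1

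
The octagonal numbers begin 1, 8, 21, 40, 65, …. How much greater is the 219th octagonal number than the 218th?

Consecutive octagonal numbers differ by 6n − 5: here 6·219 − 5 = 1309.

1309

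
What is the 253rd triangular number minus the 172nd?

17253

253·254/2 = 32131 and 172·173/2 = 14878.
Difference: 32131 − 14878 = 17253.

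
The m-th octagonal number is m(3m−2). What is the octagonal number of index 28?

The 28th octagonal number is n(3n−2) with n = 28.
28·(3·28 − 2) = 28·82 = 2296.

2296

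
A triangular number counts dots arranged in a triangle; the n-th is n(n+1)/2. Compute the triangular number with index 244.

The 244th triangular number is n(n+1)/2 with n = 244.
244·245/2 = 59780/2 = 29890.

29890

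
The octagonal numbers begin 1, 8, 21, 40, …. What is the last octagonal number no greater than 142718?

142136

Solve n(3n−2) ≤ 142718 for integer n.
n = 218 gives 142136 ≤ 142718, while n = 219 gives 143445 > 142718; so the answer is 142136.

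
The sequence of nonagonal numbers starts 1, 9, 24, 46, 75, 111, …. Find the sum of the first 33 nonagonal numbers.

Σ i(7i−5)/2 = (7Σi² − 5Σi) / 2 over i = 1..33.
Σi = 561 and Σi² = 12529.
(7·12529 − 5·561) / 2 = 84898/2 = 42449.

42449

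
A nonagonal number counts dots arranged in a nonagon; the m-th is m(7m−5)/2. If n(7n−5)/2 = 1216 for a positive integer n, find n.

19

Set n(7n−5)/2 = 1216, giving 7n² − 5n − 2432 = 0.
So n = (5 + 261) / 14 = 266/14 = 19.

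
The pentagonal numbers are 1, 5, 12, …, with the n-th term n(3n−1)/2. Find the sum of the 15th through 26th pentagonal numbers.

7656

Σ i(3i−1)/2 = (3Σi² − Σi) / 2 over i = 15..26.
Σi = 351 − 105 = 246 and Σi² = 6201 − 1015 = 5186.
(3·5186 − 1·246) / 2 = 15312/2 = 7656.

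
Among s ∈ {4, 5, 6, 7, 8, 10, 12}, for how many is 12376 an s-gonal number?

2

s = 4: P(4, 111) = 12321 and P(4, 112) = 12544; 12376 is not s-gonal.
s = 5: P(5, 91) = 12376. ✓
s = 6: P(6, 78) = 12090 and P(6, 79) = 12403; 12376 is not s-gonal.
s = 7: P(7, 70) = 12145 and P(7, 71) = 12496; 12376 is not s-gonal.
s = 8: P(8, 64) = 12160 and P(8, 65) = 12545; 12376 is not s-gonal.
s = 10: P(10, 56) = 12376. ✓
s = 12: P(12, 50) = 12300 and P(12, 51) = 12801; 12376 is not s-gonal.
Hits: s ∈ {5, 10} → 2.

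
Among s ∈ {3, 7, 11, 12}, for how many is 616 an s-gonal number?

s = 3: P(3, 34) = 595 and P(3, 35) = 630; 616 is not s-gonal.
s = 7: P(7, 16) = 616. ✓
s = 11: P(11, 12) = 606 and P(11, 13) = 715; 616 is not s-gonal.
s = 12: P(12, 11) = 561 and P(12, 12) = 672; 616 is not s-gonal.
Hits: s ∈ {7} → 1.

1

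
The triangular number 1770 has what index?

Set n(n+1)/2 = 1770, giving n² + n − 3540 = 0.
The discriminant is 1 + 8·1770 = 14161, and √14161 = 119.
So n = (-1 + 119) / 2 = 118/2 = 59.
Check: 59·60/2 = 1770. ✓

59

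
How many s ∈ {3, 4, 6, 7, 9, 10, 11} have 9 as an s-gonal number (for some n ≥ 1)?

s = 3: P(3, 3) = 6 and P(3, 4) = 10; 9 is not s-gonal.
s = 4: P(4, 3) = 9. ✓
s = 6: P(6, 2) = 6 and P(6, 3) = 15; 9 is not s-gonal.
s = 7: P(7, 2) = 7 and P(7, 3) = 18; 9 is not s-gonal.
s = 9: P(9, 2) = 9. ✓
s = 10: P(10, 1) = 1 and P(10, 2) = 10; 9 is not s-gonal.
s = 11: P(11, 1) = 1 and P(11, 2) = 11; 9 is not s-gonal.
Hits: s ∈ {4, 9} → 2.

2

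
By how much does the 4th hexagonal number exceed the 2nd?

22

4·(2·4 − 1) = 28 and 2·(2·2 − 1) = 6.
Difference: 28 − 6 = 22.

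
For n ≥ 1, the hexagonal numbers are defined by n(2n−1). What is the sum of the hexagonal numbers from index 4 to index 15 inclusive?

2338

Σ i(2i−1) = 2Σi² − Σi over i = 4..15.
Σi = 120 − 6 = 114 and Σi² = 1240 − 14 = 1226.
2·1226 − 1·114 = 2338.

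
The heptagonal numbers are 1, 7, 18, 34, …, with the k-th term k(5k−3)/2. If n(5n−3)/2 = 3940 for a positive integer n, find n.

40

Set n(5n−3)/2 = 3940, giving 5n² − 3n − 7880 = 0.
The discriminant is 9 + 40·3940 = 157609, and √157609 = 397.
So n = (3 + 397) / 10 = 400/10 = 40.
Check: 40·(5·40 − 3)/2 = 3940. ✓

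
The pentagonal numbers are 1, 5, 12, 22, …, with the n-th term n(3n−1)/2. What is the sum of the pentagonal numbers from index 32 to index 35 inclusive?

6674

Σ i(3i−1)/2 = (3Σi² − Σi) / 2 over i = 32..35.
Σi = 630 − 496 = 134 and Σi² = 14910 − 10416 = 4494.
(3·4494 − 1·134) / 2 = 13348/2 = 6674.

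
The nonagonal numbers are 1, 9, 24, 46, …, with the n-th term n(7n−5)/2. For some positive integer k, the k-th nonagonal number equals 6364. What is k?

43

Set n(7n−5)/2 = 6364, giving 7n² − 5n − 12728 = 0.
The discriminant is 25 + 56·6364 = 356409, and √356409 = 597.
So n = (5 + 597) / 14 = 602/14 = 43.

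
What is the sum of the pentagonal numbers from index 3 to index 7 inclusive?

Σ i(3i−1)/2 = (3Σi² − Σi) / 2 over i = 3..7.
Σi = 28 − 3 = 25 and Σi² = 140 − 5 = 135.
(3·135 − 1·25) / 2 = 380/2 = 190.

190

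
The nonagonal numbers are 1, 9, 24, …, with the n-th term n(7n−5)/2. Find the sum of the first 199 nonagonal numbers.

Σ i(7i−5)/2 = (7Σi² − 5Σi) / 2 over i = 1..199.
Σi = 19900 and Σi² = 2646700.
(7·2646700 − 5·19900) / 2 = 18427400/2 = 9213700.

9213700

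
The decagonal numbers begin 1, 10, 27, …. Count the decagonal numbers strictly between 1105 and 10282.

34

The n-th decagonal number is n(4n−3).
Smallest index with value > 1105: n = 18 (giving 1242).
Largest index with value < 10282: n = 51 (giving 10251).
Indices 18 through 51: 34 terms.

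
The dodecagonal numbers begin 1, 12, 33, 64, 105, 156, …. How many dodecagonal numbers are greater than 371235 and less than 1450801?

267

The n-th dodecagonal number is n(5n−4).
Smallest index with value > 371235: n = 273 (giving 371553).
Largest index with value < 1450801: n = 539 (giving 1450449).
Indices 273 through 539: 267 terms.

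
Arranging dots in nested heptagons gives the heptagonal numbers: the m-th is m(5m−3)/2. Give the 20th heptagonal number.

970

20·(5·20 − 3)/2 = 20·97/2 = 970.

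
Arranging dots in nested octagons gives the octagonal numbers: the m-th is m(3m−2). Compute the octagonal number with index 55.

8965

The 55th octagonal number is n(3n−2) with n = 55.
55·(3·55 − 2) = 55·163 = 8965.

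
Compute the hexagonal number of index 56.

6216

56·(2·56 − 1) = 56·111 = 6216.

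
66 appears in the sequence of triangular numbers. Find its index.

Set n(n+1)/2 = 66, giving n² + n − 132 = 0.
So n = (-1 + 23) / 2 = 22/2 = 11.
Check: 11·12/2 = 66. ✓

11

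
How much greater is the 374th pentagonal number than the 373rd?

Consecutive pentagonal numbers differ by 3n − 2: here 3·374 − 2 = 1120.

1120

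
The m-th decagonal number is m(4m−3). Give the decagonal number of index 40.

6280

40·(4·40 − 3) = 40·157 = 6280.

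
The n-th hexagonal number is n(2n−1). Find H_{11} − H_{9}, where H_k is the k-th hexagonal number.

11·(2·11 − 1) = 231 and 9·(2·9 − 1) = 153.
Difference: 231 − 153 = 78.

78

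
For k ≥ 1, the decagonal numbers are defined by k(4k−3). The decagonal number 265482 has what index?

258

Set n(4n−3) = 265482, giving 4n² − 3n − 265482 = 0.
The discriminant is 9 + 16·265482 = 4247721, and √4247721 = 2061.
So n = (3 + 2061) / 8 = 2064/8 = 258.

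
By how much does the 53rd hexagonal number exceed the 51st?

53·(2·53 − 1) = 5565 and 51·(2·51 − 1) = 5151.
Difference: 5565 − 5151 = 414.

414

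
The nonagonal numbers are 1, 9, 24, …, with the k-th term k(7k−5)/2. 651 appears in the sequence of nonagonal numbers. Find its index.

14

Set n(7n−5)/2 = 651, giving 7n² − 5n − 1302 = 0.
So n = (5 + 191) / 14 = 196/14 = 14.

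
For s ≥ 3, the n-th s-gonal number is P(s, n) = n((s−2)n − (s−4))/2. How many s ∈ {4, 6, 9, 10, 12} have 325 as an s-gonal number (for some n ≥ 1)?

s = 4: P(4, 18) = 324 and P(4, 19) = 361; 325 is not s-gonal.
s = 6: P(6, 13) = 325. ✓
s = 9: P(9, 10) = 325. ✓
s = 10: P(10, 9) = 297 and P(10, 10) = 370; 325 is not s-gonal.
s = 12: P(12, 8) = 288 and P(12, 9) = 369; 325 is not s-gonal.
Hits: s ∈ {6, 9} → 2.

2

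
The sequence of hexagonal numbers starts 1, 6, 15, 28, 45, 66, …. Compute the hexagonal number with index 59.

6903

The 59th hexagonal number is n(2n−1) with n = 59.
59·(2·59 − 1) = 59·117 = 6903.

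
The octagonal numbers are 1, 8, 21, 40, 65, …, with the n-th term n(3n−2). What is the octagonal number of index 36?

3816

The 36th octagonal number is n(3n−2) with n = 36.
36·(3·36 − 2) = 36·106 = 3816.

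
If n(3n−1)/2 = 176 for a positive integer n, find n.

11

Set n(3n−1)/2 = 176, giving 3n² − n − 352 = 0.
So n = (1 + 65) / 6 = 66/6 = 11.
Check: 11·(3·11 − 1)/2 = 176. ✓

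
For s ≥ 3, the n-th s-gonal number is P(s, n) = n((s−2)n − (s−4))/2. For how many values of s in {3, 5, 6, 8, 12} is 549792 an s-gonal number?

1

s = 3: P(3, 1048) = 549676 and P(3, 1049) = 550725; 549792 is not s-gonal.
s = 5: P(5, 605) = 548735 and P(5, 606) = 550551; 549792 is not s-gonal.
s = 6: P(6, 524) = 548628 and P(6, 525) = 550725; 549792 is not s-gonal.
s = 8: P(8, 428) = 548696 and P(8, 429) = 551265; 549792 is not s-gonal.
s = 12: P(12, 332) = 549792. ✓
Hits: s ∈ {12} → 1.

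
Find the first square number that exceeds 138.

Solve n² > 138 for integer n.
The largest n with value ≤ 138 is 11 (since 121 ≤ 138 < 144), so the first above is n = 12, value 144.

144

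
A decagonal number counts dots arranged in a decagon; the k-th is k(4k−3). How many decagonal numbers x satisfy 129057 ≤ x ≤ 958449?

310

The n-th decagonal number is n(4n−3).
Smallest index with value ≥ 129057: n = 180 (giving 129060).
Largest index with value ≤ 958449: n = 489 (giving 955017).
Indices 180 through 489: 310 terms.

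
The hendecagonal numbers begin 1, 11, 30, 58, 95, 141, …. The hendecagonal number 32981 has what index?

86

Set n(9n−7)/2 = 32981, giving 9n² − 7n − 65962 = 0.
The discriminant is 49 + 72·32981 = 2374681, and √2374681 = 1541.
So n = (7 + 1541) / 18 = 1548/18 = 86.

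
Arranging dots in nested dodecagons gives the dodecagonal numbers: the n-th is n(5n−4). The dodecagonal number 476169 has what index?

309

Set n(5n−4) = 476169, giving 5n² − 4n − 476169 = 0.
The discriminant is 16 + 20·476169 = 9523396, and √9523396 = 3086.
So n = (4 + 3086) / 10 = 3090/10 = 309.
Check: 309·(5·309 − 4) = 476169. ✓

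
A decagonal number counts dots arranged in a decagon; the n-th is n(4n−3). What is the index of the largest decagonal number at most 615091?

Solve n(4n−3) ≤ 615091 for integer n.
n = 392 gives 613480 ≤ 615091, while n = 393 gives 616617 > 615091; so the answer is index 392.

392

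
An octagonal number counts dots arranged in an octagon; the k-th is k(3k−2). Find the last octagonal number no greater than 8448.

Solve n(3n−2) ≤ 8448 for integer n.
n = 53 gives 8321 ≤ 8448, while n = 54 gives 8640 > 8448; so the answer is 8321.

8321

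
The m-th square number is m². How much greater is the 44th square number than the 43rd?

87

n² − (n−1)² = 2n − 1, so 44² − 43² = 2·44 − 1 = 87.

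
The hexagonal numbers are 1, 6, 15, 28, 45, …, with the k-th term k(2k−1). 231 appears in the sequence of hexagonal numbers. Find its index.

11

Set n(2n−1) = 231, giving 2n² − n − 231 = 0.
So n = (1 + 43) / 4 = 44/4 = 11.
Check: 11·(2·11 − 1) = 231. ✓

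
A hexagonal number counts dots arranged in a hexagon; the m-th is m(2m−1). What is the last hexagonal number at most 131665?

Solve n(2n−1) ≤ 131665 for integer n.
n = 256 gives 130816 ≤ 131665, while n = 257 gives 131841 > 131665; so the answer is 130816.

130816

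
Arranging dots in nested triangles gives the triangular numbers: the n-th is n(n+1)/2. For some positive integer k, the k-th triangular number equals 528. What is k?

32

Set n(n+1)/2 = 528, giving n² + n − 1056 = 0.
So n = (-1 + 65) / 2 = 64/2 = 32.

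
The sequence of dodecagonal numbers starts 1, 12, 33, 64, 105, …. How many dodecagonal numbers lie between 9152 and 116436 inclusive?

110

The n-th dodecagonal number is n(5n−4).
Smallest index with value ≥ 9152: n = 44 (giving 9504).
Largest index with value ≤ 116436: n = 153 (giving 116433).
Indices 44 through 153: 110 terms.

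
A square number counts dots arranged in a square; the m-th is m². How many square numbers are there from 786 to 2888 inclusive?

The n-th square number is n².
Smallest index with value ≥ 786: n = 29 (giving 841).
Largest index with value ≤ 2888: n = 53 (giving 2809).
Indices 29 through 53: 25 terms.

25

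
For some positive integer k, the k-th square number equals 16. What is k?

We need n² = 16, so n = √16 = 4.
Check: 4² = 16. ✓

4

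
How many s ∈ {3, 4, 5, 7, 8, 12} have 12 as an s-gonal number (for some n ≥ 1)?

2

s = 3: P(3, 4) = 10 and P(3, 5) = 15; 12 is not s-gonal.
s = 4: P(4, 3) = 9 and P(4, 4) = 16; 12 is not s-gonal.
s = 5: P(5, 3) = 12. ✓
s = 7: P(7, 2) = 7 and P(7, 3) = 18; 12 is not s-gonal.
s = 8: P(8, 2) = 8 and P(8, 3) = 21; 12 is not s-gonal.
s = 12: P(12, 2) = 12. ✓
Hits: s ∈ {5, 12} → 2.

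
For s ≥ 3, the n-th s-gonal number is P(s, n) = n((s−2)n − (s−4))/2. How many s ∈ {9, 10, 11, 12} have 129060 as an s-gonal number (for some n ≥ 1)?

1

s = 9: P(9, 192) = 128544 and P(9, 193) = 129889; 129060 is not s-gonal.
s = 10: P(10, 180) = 129060. ✓
s = 11: P(11, 169) = 127933 and P(11, 170) = 129455; 129060 is not s-gonal.
s = 12: P(12, 161) = 128961 and P(12, 162) = 130572; 129060 is not s-gonal.
Hits: s ∈ {10} → 1.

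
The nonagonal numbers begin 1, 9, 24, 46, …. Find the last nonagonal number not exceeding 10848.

Solve n(7n−5)/2 ≤ 10848 for integer n.
n = 56 gives 10836 ≤ 10848, while n = 57 gives 11229 > 10848; so the answer is 10836.

10836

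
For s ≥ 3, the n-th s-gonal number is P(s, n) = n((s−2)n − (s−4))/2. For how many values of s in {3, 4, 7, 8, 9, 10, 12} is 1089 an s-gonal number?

2

s = 3: P(3, 46) = 1081 and P(3, 47) = 1128; 1089 is not s-gonal.
s = 4: P(4, 33) = 1089. ✓
s = 7: P(7, 21) = 1071 and P(7, 22) = 1177; 1089 is not s-gonal.
s = 8: P(8, 19) = 1045 and P(8, 20) = 1160; 1089 is not s-gonal.
s = 9: P(9, 18) = 1089. ✓
s = 10: P(10, 16) = 976 and P(10, 17) = 1105; 1089 is not s-gonal.
s = 12: P(12, 15) = 1065 and P(12, 16) = 1216; 1089 is not s-gonal.
Hits: s ∈ {4, 9} → 2.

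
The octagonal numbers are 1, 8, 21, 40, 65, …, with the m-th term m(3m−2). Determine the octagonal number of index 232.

232·(3·232 − 2) = 232·694 = 161008.

161008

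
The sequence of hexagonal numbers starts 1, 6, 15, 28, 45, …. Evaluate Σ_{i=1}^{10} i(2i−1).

715

Σ i(2i−1) = 2Σi² − Σi over i = 1..10.
Σi = 55 and Σi² = 385.
2·385 − 1·55 = 715.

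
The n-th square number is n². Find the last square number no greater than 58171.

58081

Solve n² ≤ 58171 for integer n.
n = 241 gives 58081 ≤ 58171, while n = 242 gives 58564 > 58171; so the answer is 58081.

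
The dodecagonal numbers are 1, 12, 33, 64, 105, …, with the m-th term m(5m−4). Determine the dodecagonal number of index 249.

The 249th dodecagonal number is n(5n−4) with n = 249.
249·(5·249 − 4) = 249·1241 = 309009.

309009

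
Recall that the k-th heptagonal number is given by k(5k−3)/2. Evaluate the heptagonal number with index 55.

The 55th heptagonal number is n(5n−3)/2 with n = 55.
55·(5·55 − 3)/2 = 55·272/2 = 55·136 = 7480.

7480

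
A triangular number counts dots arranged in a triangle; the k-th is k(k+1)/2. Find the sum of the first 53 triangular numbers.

Σ i(i+1)/2 = (Σi² + Σi) / 2 over i = 1..53.
Σi = 1431 and Σi² = 51039.
(1·51039 + 1·1431) / 2 = 52470/2 = 26235.

26235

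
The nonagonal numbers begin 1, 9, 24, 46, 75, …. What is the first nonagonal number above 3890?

3961

Solve n(7n−5)/2 > 3890 for integer n.
The largest n with value ≤ 3890 is 33 (since 3729 ≤ 3890 < 3961), so the first above is n = 34, value 3961.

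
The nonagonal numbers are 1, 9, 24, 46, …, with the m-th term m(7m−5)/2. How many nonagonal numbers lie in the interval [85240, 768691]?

313

The n-th nonagonal number is n(7n−5)/2.
Smallest index with value ≥ 85240: n = 157 (giving 85879).
Largest index with value ≤ 768691: n = 469 (giving 768691).
Indices 157 through 469: 313 terms.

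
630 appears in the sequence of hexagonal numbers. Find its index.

18

Set n(2n−1) = 630, giving 2n² − n − 630 = 0.
So n = (1 + 71) / 4 = 72/4 = 18.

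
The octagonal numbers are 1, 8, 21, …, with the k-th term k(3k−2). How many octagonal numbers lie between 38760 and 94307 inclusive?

64

The n-th octagonal number is n(3n−2).
Smallest index with value ≥ 38760: n = 114 (giving 38760).
Largest index with value ≤ 94307: n = 177 (giving 93633).
Indices 114 through 177: 64 terms.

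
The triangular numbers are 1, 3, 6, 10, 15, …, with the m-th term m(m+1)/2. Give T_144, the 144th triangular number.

10440

The 144th triangular number is n(n+1)/2 with n = 144.
144·145/2 = 20880/2 = 10440.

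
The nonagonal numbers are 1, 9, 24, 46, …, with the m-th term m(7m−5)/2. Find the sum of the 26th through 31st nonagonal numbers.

Σ i(7i−5)/2 = (7Σi² − 5Σi) / 2 over i = 26..31.
Σi = 496 − 325 = 171 and Σi² = 10416 − 5525 = 4891.
(7·4891 − 5·171) / 2 = 33382/2 = 16691.

16691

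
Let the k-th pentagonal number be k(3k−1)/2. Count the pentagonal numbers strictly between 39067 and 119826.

121

The n-th pentagonal number is n(3n−1)/2.
Smallest index with value > 39067: n = 162 (giving 39285).
Largest index with value < 119826: n = 282 (giving 119145).
Indices 162 through 282: 121 terms.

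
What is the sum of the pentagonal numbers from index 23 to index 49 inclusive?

54459

Σ i(3i−1)/2 = (3Σi² − Σi) / 2 over i = 23..49.
Σi = 1225 − 253 = 972 and Σi² = 40425 − 3795 = 36630.
(3·36630 − 1·972) / 2 = 108918/2 = 54459.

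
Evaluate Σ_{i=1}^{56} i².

Σ_{i=1}^{56} i² = 56·57·113/6 = 60116.

60116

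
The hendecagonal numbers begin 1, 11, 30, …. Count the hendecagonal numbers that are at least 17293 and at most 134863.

The n-th hendecagonal number is n(9n−7)/2.
Smallest index with value ≥ 17293: n = 63 (giving 17640).
Largest index with value ≤ 134863: n = 173 (giving 134075).
Indices 63 through 173: 111 terms.

111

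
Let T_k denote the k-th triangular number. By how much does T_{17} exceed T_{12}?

17·18/2 = 153 and 12·13/2 = 78.
Difference: 153 − 78 = 75.

75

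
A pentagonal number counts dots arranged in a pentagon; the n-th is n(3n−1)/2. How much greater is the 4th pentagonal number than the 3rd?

10

Consecutive pentagonal numbers differ by 3n − 2: here 3·4 − 2 = 10.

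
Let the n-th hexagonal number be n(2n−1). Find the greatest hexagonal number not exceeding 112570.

112101

Solve n(2n−1) ≤ 112570 for integer n.
n = 237 gives 112101 ≤ 112570, while n = 238 gives 113050 > 112570; so the answer is 112101.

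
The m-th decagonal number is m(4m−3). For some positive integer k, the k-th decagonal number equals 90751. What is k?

151

Set n(4n−3) = 90751, giving 4n² − 3n − 90751 = 0.
The discriminant is 9 + 16·90751 = 1452025, and √1452025 = 1205.
So n = (3 + 1205) / 8 = 1208/8 = 151.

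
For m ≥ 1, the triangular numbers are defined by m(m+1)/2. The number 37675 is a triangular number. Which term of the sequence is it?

Set n(n+1)/2 = 37675, giving n² + n − 75350 = 0.
So n = (-1 + 549) / 2 = 548/2 = 274.

274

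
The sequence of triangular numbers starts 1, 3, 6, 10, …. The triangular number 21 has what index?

6

Set n(n+1)/2 = 21, giving n² + n − 42 = 0.
So n = (-1 + 13) / 2 = 12/2 = 6.
Check: 6·7/2 = 21. ✓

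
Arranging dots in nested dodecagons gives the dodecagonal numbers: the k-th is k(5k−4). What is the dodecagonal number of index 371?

686721

371·(5·371 − 4) = 371·1851 = 686721.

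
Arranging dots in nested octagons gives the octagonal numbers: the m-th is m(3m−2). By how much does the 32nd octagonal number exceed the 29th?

543

32·(3·32 − 2) = 3008 and 29·(3·29 − 2) = 2465.
Difference: 3008 − 2465 = 543.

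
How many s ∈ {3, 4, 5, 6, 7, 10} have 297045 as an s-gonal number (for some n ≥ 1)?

s = 3: P(3, 770) = 296835 and P(3, 771) = 297606; 297045 is not s-gonal.
s = 4: P(4, 545) = 297025 and P(4, 546) = 298116; 297045 is not s-gonal.
s = 5: P(5, 445) = 296815 and P(5, 446) = 298151; 297045 is not s-gonal.
s = 6: P(6, 385) = 296065 and P(6, 386) = 297606; 297045 is not s-gonal.
s = 7: P(7, 345) = 297045. ✓
s = 10: P(10, 272) = 295120 and P(10, 273) = 297297; 297045 is not s-gonal.
Hits: s ∈ {7} → 1.

1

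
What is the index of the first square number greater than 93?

10

Solve n² > 93 for integer n.
The largest n with value ≤ 93 is 9 (since 81 ≤ 93 < 100), so the first above is n = 10, value 100.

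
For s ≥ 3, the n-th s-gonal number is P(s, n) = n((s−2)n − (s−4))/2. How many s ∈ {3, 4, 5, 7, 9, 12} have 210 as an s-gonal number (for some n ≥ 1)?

s = 3: P(3, 20) = 210. ✓
s = 4: P(4, 14) = 196 and P(4, 15) = 225; 210 is not s-gonal.
s = 5: P(5, 12) = 210. ✓
s = 7: P(7, 9) = 189 and P(7, 10) = 235; 210 is not s-gonal.
s = 9: P(9, 8) = 204 and P(9, 9) = 261; 210 is not s-gonal.
s = 12: P(12, 6) = 156 and P(12, 7) = 217; 210 is not s-gonal.
Hits: s ∈ {3, 5} → 2.

2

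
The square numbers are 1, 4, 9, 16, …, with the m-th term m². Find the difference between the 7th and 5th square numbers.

24

7² = 49 and 5² = 25.
Difference: 49 − 25 = 24.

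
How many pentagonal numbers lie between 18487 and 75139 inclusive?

112

The n-th pentagonal number is n(3n−1)/2.
Smallest index with value ≥ 18487: n = 112 (giving 18760).
Largest index with value ≤ 75139: n = 223 (giving 74482).
Indices 112 through 223: 112 terms.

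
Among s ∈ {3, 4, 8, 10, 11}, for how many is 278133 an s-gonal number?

s = 3: P(3, 745) = 277885 and P(3, 746) = 278631; 278133 is not s-gonal.
s = 4: P(4, 527) = 277729 and P(4, 528) = 278784; 278133 is not s-gonal.
s = 8: P(8, 304) = 276640 and P(8, 305) = 278465; 278133 is not s-gonal.
s = 10: P(10, 264) = 277992 and P(10, 265) = 280105; 278133 is not s-gonal.
s = 11: P(11, 249) = 278133. ✓
Hits: s ∈ {11} → 1.

1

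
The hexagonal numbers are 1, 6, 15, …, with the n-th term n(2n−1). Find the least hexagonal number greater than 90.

91

Solve n(2n−1) > 90 for integer n.
The largest n with value ≤ 90 is 6 (since 66 ≤ 90 < 91), so the first above is n = 7, value 91.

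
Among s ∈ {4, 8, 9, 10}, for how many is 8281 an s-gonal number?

s = 4: P(4, 91) = 8281. ✓
s = 8: P(8, 52) = 8008 and P(8, 53) = 8321; 8281 is not s-gonal.
s = 9: P(9, 49) = 8281. ✓
s = 10: P(10, 45) = 7965 and P(10, 46) = 8326; 8281 is not s-gonal.
Hits: s ∈ {4, 9} → 2.

2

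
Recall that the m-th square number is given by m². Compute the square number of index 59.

3481

59² = 3481.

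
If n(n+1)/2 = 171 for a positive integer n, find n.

18

Set n(n+1)/2 = 171, giving n² + n − 342 = 0.
The discriminant is 1 + 8·171 = 1369, and √1369 = 37.
So n = (-1 + 37) / 2 = 36/2 = 18.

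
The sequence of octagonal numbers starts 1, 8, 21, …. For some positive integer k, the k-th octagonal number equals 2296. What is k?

28

Set n(3n−2) = 2296, giving 3n² − 2n − 2296 = 0.
The discriminant is 4 + 12·2296 = 27556, and √27556 = 166.
So n = (2 + 166) / 6 = 168/6 = 28.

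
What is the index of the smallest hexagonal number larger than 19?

Solve n(2n−1) > 19 for integer n.
The largest n with value ≤ 19 is 3 (since 15 ≤ 19 < 28), so the first above is n = 4, value 28.

4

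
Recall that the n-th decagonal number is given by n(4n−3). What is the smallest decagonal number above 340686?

Solve n(4n−3) > 340686 for integer n.
The largest n with value ≤ 340686 is 292 (since 340180 ≤ 340686 < 342517), so the first above is n = 293, value 342517.

342517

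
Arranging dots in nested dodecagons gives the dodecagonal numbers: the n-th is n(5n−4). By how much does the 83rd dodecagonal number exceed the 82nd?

Consecutive dodecagonal numbers differ by 10n − 9: here 10·83 − 9 = 821.

821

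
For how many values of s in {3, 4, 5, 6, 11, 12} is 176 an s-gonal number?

1

s = 3: P(3, 18) = 171 and P(3, 19) = 190; 176 is not s-gonal.
s = 4: P(4, 13) = 169 and P(4, 14) = 196; 176 is not s-gonal.
s = 5: P(5, 11) = 176. ✓
s = 6: P(6, 9) = 153 and P(6, 10) = 190; 176 is not s-gonal.
s = 11: P(11, 6) = 141 and P(11, 7) = 196; 176 is not s-gonal.
s = 12: P(12, 6) = 156 and P(12, 7) = 217; 176 is not s-gonal.
Hits: s ∈ {5} → 1.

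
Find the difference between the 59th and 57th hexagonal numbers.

462

59·(2·59 − 1) = 6903 and 57·(2·57 − 1) = 6441.
Difference: 6903 − 6441 = 462.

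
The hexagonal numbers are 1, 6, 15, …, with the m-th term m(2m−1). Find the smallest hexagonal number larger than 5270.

5356

Solve n(2n−1) > 5270 for integer n.
The largest n with value ≤ 5270 is 51 (since 5151 ≤ 5270 < 5356), so the first above is n = 52, value 5356.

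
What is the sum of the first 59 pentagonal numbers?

104430

Σ i(3i−1)/2 = (3Σi² − Σi) / 2 over i = 1..59.
Σi = 1770 and Σi² = 70210.
(3·70210 − 1·1770) / 2 = 208860/2 = 104430.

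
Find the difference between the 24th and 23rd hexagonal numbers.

Consecutive hexagonal numbers differ by 4n − 3: here 4·24 − 3 = 93.

93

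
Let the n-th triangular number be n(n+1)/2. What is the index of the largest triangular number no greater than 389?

Solve n(n+1)/2 ≤ 389 for integer n.
n = 27 gives 378 ≤ 389, while n = 28 gives 406 > 389; so the answer is index 27.

27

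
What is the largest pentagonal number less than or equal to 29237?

28912

Solve n(3n−1)/2 ≤ 29237 for integer n.
n = 139 gives 28912 ≤ 29237, while n = 140 gives 29330 > 29237; so the answer is 28912.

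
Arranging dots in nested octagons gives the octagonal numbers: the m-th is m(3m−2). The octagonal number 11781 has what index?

Set n(3n−2) = 11781, giving 3n² − 2n − 11781 = 0.
So n = (2 + 376) / 6 = 378/6 = 63.
Check: 63·(3·63 − 2) = 11781. ✓

63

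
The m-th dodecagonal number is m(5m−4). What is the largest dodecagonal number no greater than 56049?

Solve n(5n−4) ≤ 56049 for integer n.
n = 106 gives 55756 ≤ 56049, while n = 107 gives 56817 > 56049; so the answer is 55756.

55756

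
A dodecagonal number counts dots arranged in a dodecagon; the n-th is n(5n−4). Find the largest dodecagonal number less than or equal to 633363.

Solve n(5n−4) ≤ 633363 for integer n.
n = 356 gives 632256 ≤ 633363, while n = 357 gives 635817 > 633363; so the answer is 632256.

632256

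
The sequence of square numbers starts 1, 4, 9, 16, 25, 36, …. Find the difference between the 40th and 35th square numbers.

40² = 1600 and 35² = 1225.
Difference: 1600 − 1225 = 375.

375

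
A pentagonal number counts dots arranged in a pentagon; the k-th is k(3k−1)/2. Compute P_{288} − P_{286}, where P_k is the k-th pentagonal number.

288·(3·288 − 1)/2 = 124272 and 286·(3·286 − 1)/2 = 122551.
Difference: 124272 − 122551 = 1721.

1721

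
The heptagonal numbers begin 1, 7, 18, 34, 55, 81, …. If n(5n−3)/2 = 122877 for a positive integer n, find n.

Set n(5n−3)/2 = 122877, giving 5n² − 3n − 245754 = 0.
So n = (3 + 2217) / 10 = 2220/10 = 222.

222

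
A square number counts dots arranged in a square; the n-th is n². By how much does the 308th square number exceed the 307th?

615

n² − (n−1)² = 2n − 1, so 308² − 307² = 2·308 − 1 = 615.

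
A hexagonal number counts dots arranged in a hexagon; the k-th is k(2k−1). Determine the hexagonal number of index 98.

19110

The 98th hexagonal number is n(2n−1) with n = 98.
98·(2·98 − 1) = 98·195 = 19110.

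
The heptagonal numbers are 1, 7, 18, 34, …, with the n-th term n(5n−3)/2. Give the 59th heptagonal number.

59·(5·59 − 3)/2 = 59·292/2 = 59·146 = 8614.

8614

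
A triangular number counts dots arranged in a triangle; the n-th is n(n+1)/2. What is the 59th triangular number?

The 59th triangular number is n(n+1)/2 with n = 59.
59·60/2 = 3540/2 = 1770.

1770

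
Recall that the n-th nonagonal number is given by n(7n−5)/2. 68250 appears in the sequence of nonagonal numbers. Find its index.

140

Set n(7n−5)/2 = 68250, giving 7n² − 5n − 136500 = 0.
The discriminant is 25 + 56·68250 = 3822025, and √3822025 = 1955.
So n = (5 + 1955) / 14 = 1960/14 = 140.
Check: 140·(7·140 − 5)/2 = 68250. ✓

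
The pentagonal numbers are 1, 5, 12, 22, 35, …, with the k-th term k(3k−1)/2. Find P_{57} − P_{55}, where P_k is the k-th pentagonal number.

57·(3·57 − 1)/2 = 4845 and 55·(3·55 − 1)/2 = 4510.
Difference: 4845 − 4510 = 335.

335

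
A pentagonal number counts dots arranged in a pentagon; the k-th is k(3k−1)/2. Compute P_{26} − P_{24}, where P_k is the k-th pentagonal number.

26·(3·26 − 1)/2 = 1001 and 24·(3·24 − 1)/2 = 852.
Difference: 1001 − 852 = 149.

149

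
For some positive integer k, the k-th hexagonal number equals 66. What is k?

Set n(2n−1) = 66, giving 2n² − n − 66 = 0.
The discriminant is 1 + 8·66 = 529, and √529 = 23.
So n = (1 + 23) / 4 = 24/4 = 6.

6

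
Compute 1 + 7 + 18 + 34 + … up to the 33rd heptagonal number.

30481

Σ i(5i−3)/2 = (5Σi² − 3Σi) / 2 over i = 1..33.
Σi = 561 and Σi² = 12529.
(5·12529 − 3·561) / 2 = 60962/2 = 30481.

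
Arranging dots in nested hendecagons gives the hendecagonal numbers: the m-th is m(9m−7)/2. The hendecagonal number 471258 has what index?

Set n(9n−7)/2 = 471258, giving 9n² − 7n − 942516 = 0.
So n = (7 + 5825) / 18 = 5832/18 = 324.
Check: 324·(9·324 − 7)/2 = 471258. ✓

324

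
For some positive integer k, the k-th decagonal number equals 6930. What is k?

Set n(4n−3) = 6930, giving 4n² − 3n − 6930 = 0.
The discriminant is 9 + 16·6930 = 110889, and √110889 = 333.
So n = (3 + 333) / 8 = 336/8 = 42.

42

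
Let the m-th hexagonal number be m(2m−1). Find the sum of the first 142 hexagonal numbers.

Σ i(2i−1) = 2Σi² − Σi over i = 1..142.
Σi = 10153 and Σi² = 964535.
2·964535 − 1·10153 = 1918917.

1918917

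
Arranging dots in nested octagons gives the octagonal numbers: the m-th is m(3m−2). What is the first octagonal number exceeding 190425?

Solve n(3n−2) > 190425 for integer n.
The largest n with value ≤ 190425 is 252 (since 190008 ≤ 190425 < 191521), so the first above is n = 253, value 191521.

191521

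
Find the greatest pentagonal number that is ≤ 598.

Solve n(3n−1)/2 ≤ 598 for integer n.
n = 20 gives 590 ≤ 598, while n = 21 gives 651 > 598; so the answer is 590.

590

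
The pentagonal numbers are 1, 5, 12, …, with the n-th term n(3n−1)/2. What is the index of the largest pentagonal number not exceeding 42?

5

Solve n(3n−1)/2 ≤ 42 for integer n.
n = 5 gives 35 ≤ 42, while n = 6 gives 51 > 42; so the answer is index 5.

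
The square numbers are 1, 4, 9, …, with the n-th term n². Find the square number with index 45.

The 45th square number is n² with n = 45.
45² = 2025.

2025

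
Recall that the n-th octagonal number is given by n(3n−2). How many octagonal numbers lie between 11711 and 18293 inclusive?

16

The n-th octagonal number is n(3n−2).
Smallest index with value ≥ 11711: n = 63 (giving 11781).
Largest index with value ≤ 18293: n = 78 (giving 18096).
Indices 63 through 78: 16 terms.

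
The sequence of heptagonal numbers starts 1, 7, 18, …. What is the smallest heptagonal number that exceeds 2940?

3010

Solve n(5n−3)/2 > 2940 for integer n.
The largest n with value ≤ 2940 is 34 (since 2839 ≤ 2940 < 3010), so the first above is n = 35, value 3010.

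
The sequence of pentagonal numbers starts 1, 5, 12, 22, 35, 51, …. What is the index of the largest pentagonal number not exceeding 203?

11

Solve n(3n−1)/2 ≤ 203 for integer n.
n = 11 gives 176 ≤ 203, while n = 12 gives 210 > 203; so the answer is index 11.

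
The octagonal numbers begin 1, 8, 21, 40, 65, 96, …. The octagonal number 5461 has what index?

Set n(3n−2) = 5461, giving 3n² − 2n − 5461 = 0.
The discriminant is 4 + 12·5461 = 65536, and √65536 = 256.
So n = (2 + 256) / 6 = 258/6 = 43.
Check: 43·(3·43 − 2) = 5461. ✓

43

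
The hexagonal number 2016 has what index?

Set n(2n−1) = 2016, giving 2n² − n − 2016 = 0.
The discriminant is 1 + 8·2016 = 16129, and √16129 = 127.
So n = (1 + 127) / 4 = 128/4 = 32.

32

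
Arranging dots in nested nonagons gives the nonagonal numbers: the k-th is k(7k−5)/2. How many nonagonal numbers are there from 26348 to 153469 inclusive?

The n-th nonagonal number is n(7n−5)/2.
Smallest index with value ≥ 26348: n = 88 (giving 26884).
Largest index with value ≤ 153469: n = 209 (giving 152361).
Indices 88 through 209: 122 terms.

122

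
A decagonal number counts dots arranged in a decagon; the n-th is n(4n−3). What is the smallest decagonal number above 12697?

12825

Solve n(4n−3) > 12697 for integer n.
The largest n with value ≤ 12697 is 56 (since 12376 ≤ 12697 < 12825), so the first above is n = 57, value 12825.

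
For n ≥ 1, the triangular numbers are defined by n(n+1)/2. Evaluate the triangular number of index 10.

The 10th triangular number is n(n+1)/2 with n = 10.
10·11/2 = 110/2 = 55.

55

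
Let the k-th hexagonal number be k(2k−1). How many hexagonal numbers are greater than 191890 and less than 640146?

The n-th hexagonal number is n(2n−1).
Smallest index with value > 191890: n = 311 (giving 193131).
Largest index with value < 640146: n = 565 (giving 637885).
Indices 311 through 565: 255 terms.

255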